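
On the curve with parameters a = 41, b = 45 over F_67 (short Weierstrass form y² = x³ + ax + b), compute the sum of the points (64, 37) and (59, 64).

(64, 37) + (59, 64). λ = (64 - 37)/(59 - 64) ≡ 27/62 mod 67. 62⁻¹ ≡ 40 (mod 67), so λ ≡ 8.
  x = λ² - 64 - 59 = 64 - 123 ≡ 8; y = λ·(64 - 8) - 37 ≡ 9. → (8, 9)

(8, 9)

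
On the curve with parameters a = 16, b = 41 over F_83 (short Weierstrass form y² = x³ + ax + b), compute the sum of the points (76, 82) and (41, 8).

(76, 82) + (41, 8). λ = (8 - 82)/(41 - 76) ≡ 9/48 mod 83. 48⁻¹ ≡ 64 (mod 83) since 48·64 = 3072 ≡ 1, so λ ≡ 78.
  x = λ² - 76 - 41 = 6084 - 117 ≡ 74; y = λ·(76 - 74) - 82 ≡ 74. → (74, 74)

(74, 74)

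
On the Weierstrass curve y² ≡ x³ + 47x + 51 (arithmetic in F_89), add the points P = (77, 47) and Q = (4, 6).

(77, 47) + (4, 6). λ = (6 - 47)/(4 - 77) ≡ 48/16 mod 89. 16⁻¹ ≡ 39 (mod 89) since 16·39 = 624 ≡ 1, so λ ≡ 3.
  x = λ² - 77 - 4 = 9 - 81 ≡ 17; y = λ·(77 - 17) - 47 ≡ 44. → (17, 44)

(17, 44)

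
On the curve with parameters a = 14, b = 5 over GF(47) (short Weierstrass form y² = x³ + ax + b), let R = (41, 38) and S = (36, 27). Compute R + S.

(35, 41)

(41, 38) + (36, 27). λ = (27 - 38)/(36 - 41) ≡ 36/42 mod 47. 42⁻¹ ≡ 28 (mod 47) since 42·28 = 1176 ≡ 1, so λ ≡ 21.
  x = λ² - 41 - 36 = 441 - 77 ≡ 35; y = λ·(41 - 35) - 38 ≡ 41. → (35, 41)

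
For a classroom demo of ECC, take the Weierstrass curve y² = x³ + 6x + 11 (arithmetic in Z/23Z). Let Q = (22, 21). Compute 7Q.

(2, 10)

Repeated addition: build up to 7Q.
2Q: tangent at (22, 21): λ = (3·22² + 6)/(2·21) ≡ 9/19. 19⁻¹ ≡ 17 (mod 23), so λ ≡ 9·17 ≡ 15.
  x = λ² - 22 - 22 = 225 - 44 ≡ 20; y = λ·(22 - 20) - 21 ≡ 9. → (20, 9)
3Q: (20, 9) + (22, 21). λ = (21 - 9)/(22 - 20) ≡ 12/2 mod 23. 2⁻¹ ≡ 12 (mod 23) since 2·12 = 24 ≡ 1, so λ ≡ 6.
  x = λ² - 20 - 22 = 36 - 42 ≡ 17; y = λ·(20 - 17) - 9 ≡ 9. → (17, 9)
4Q: (17, 9) + (22, 21). λ = (21 - 9)/(22 - 17) ≡ 12/5 mod 23. 5⁻¹ ≡ 14 (mod 23) since 5·14 = 70 ≡ 1, so λ ≡ 7.
  x = λ² - 17 - 22 = 49 - 39 ≡ 10; y = λ·(17 - 10) - 9 ≡ 17. → (10, 17)
5Q: (10, 17) + (22, 21). λ = (21 - 17)/(22 - 10) ≡ 4/12 mod 23. 12⁻¹ ≡ 2 (mod 23) since 12·2 = 24 ≡ 1, so λ ≡ 8.
  x = λ² - 10 - 22 = 64 - 32 ≡ 9; y = λ·(10 - 9) - 17 ≡ 14. → (9, 14)
6Q: (9, 14) + (22, 21). λ = (21 - 14)/(22 - 9) ≡ 7/13 mod 23. 13⁻¹ ≡ 16 (mod 23) since 13·16 = 208 ≡ 1, so λ ≡ 20.
  x = λ² - 9 - 22 = 400 - 31 ≡ 1; y = λ·(9 - 1) - 14 ≡ 8. → (1, 8)
7Q: (1, 8) + (22, 21). λ = (21 - 8)/(22 - 1) ≡ 13/21 mod 23. 21⁻¹ ≡ 11 (mod 23) since 21·11 = 231 ≡ 1, so λ ≡ 5.
  x = λ² - 1 - 22 = 25 - 23 ≡ 2; y = λ·(1 - 2) - 8 ≡ 10. → (2, 10)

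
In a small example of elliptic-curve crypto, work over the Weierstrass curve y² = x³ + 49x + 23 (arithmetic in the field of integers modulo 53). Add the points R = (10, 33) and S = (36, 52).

(10, 33) + (36, 52). λ = (52 - 33)/(36 - 10) ≡ 19/26 mod 53. 26⁻¹ ≡ 51 (mod 53), so λ ≡ 15.
  x = λ² - 10 - 36 = 225 - 46 ≡ 20; y = λ·(10 - 20) - 33 ≡ 29. → (20, 29)

(20, 29)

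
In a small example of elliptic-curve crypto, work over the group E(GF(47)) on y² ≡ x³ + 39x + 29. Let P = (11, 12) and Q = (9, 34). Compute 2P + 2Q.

First 2P:
Repeated addition: build up to 2P.
2P: tangent at (11, 12): λ = (3·11² + 39)/(2·12) ≡ 26/24. 24⁻¹ ≡ 2 (mod 47), so λ ≡ 26·2 ≡ 5.
  x = λ² - 11 - 11 = 25 - 22 ≡ 3; y = λ·(11 - 3) - 12 ≡ 28. → (3, 28)
2P = (3, 28).
Next 2Q:
Repeated addition: build up to 2Q.
2Q: tangent at (9, 34): λ = (3·9² + 39)/(2·34) ≡ 0/21. 21⁻¹ ≡ 9 (mod 47), so λ ≡ 0·9 ≡ 0.
  x = λ² - 9 - 9 = 0 - 18 ≡ 29; y = λ·(9 - 29) - 34 ≡ 13. → (29, 13)
2Q = (29, 13).
Finally 2P + 2Q:
(3, 28) + (29, 13). λ = (13 - 28)/(29 - 3) ≡ 32/26 mod 47. 26⁻¹ ≡ 38 (mod 47), so λ ≡ 41.
  x = λ² - 3 - 29 = 1681 - 32 ≡ 4; y = λ·(3 - 4) - 28 ≡ 25. → (4, 25)

(4, 25)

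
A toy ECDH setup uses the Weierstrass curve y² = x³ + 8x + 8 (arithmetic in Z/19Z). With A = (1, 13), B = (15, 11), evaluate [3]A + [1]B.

(9, 12)

First 3A:
Repeated addition: build up to 3A.
2A: tangent at (1, 13): λ = (3·1² + 8)/(2·13) ≡ 11/7. 7⁻¹ ≡ 11 (mod 19), so λ ≡ 11·11 ≡ 7.
  x = λ² - 1 - 1 = 49 - 2 ≡ 9; y = λ·(1 - 9) - 13 ≡ 7. → (9, 7)
3A: (9, 7) + (1, 13). λ = (13 - 7)/(1 - 9) ≡ 6/11 mod 19. 11⁻¹ ≡ 7 (mod 19), so λ ≡ 4.
  x = λ² - 9 - 1 = 16 - 10 ≡ 6; y = λ·(9 - 6) - 7 ≡ 5. → (6, 5)
3A = (6, 5).
Finally 3A + B:
(6, 5) + (15, 11). λ = (11 - 5)/(15 - 6) ≡ 6/9 mod 19. 9⁻¹ ≡ 17 (mod 19), so λ ≡ 7.
  x = λ² - 6 - 15 = 49 - 21 ≡ 9; y = λ·(6 - 9) - 5 ≡ 12. → (9, 12)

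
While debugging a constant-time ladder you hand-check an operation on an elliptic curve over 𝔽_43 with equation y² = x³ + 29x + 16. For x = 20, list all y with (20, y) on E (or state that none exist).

x³ + 29x + 16 = 8596 ≡ 39 (mod 43).
39 is a non-residue mod 43; no y exists.

none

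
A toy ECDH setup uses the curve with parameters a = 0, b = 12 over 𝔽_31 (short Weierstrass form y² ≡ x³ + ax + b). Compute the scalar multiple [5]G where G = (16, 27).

Double-and-add on 5 = (101)₂. Start with G = (16, 27) for the leading 1-bit.
double: tangent at (16, 27): λ = (3·16² + 0)/(2·27) ≡ 24/23. 23⁻¹ ≡ 27 (mod 31) since 23·27 = 621 ≡ 1, so λ ≡ 24·27 ≡ 28.
  x = λ² - 16 - 16 = 784 - 32 ≡ 8; y = λ·(16 - 8) - 27 ≡ 11. → (8, 11)
double: tangent at (8, 11): λ = (3·8² + 0)/(2·11) ≡ 6/22. 22⁻¹ ≡ 24 (mod 31), so λ ≡ 6·24 ≡ 20.
  x = λ² - 8 - 8 = 400 - 16 ≡ 12; y = λ·(8 - 12) - 11 ≡ 2. → (12, 2)
add G: (12, 2) + (16, 27). λ = (27 - 2)/(16 - 12) ≡ 25/4 mod 31. 4⁻¹ ≡ 8 (mod 31) since 4·8 = 32 ≡ 1, so λ ≡ 14.
  x = λ² - 12 - 16 = 196 - 28 ≡ 13; y = λ·(12 - 13) - 2 ≡ 15. → (13, 15)

(13, 15)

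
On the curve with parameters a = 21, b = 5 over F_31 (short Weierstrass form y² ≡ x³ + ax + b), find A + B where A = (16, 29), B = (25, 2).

(16, 29) + (25, 2). λ = (2 - 29)/(25 - 16) ≡ 4/9 mod 31. 9⁻¹ ≡ 7 (mod 31), so λ ≡ 28.
  x = λ² - 16 - 25 = 784 - 41 ≡ 30; y = λ·(16 - 30) - 29 ≡ 13. → (30, 13)

(30, 13)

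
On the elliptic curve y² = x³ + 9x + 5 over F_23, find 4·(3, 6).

(3, 6)

Write P = (3, 6).
Double-and-add on 4 = (100)₂. Start with P = (3, 6) for the leading 1-bit.
double: tangent at (3, 6): λ = (3·3² + 9)/(2·6) ≡ 13/12. 12⁻¹ ≡ 2 (mod 23) since 12·2 = 24 ≡ 1, so λ ≡ 13·2 ≡ 3.
  x = λ² - 3 - 3 = 9 - 6 ≡ 3; y = λ·(3 - 3) - 6 ≡ 17. → (3, 17)
double: tangent at (3, 17): λ = (3·3² + 9)/(2·17) ≡ 13/11. 11⁻¹ ≡ 21 (mod 23) since 11·21 = 231 ≡ 1, so λ ≡ 13·21 ≡ 20.
  x = λ² - 3 - 3 = 400 - 6 ≡ 3; y = λ·(3 - 3) - 17 ≡ 6. → (3, 6)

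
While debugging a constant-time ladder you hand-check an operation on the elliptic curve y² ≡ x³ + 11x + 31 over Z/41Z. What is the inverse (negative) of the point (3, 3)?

-(3, 3) = (3, -3 mod 41) = (3, 38).

(3, 38)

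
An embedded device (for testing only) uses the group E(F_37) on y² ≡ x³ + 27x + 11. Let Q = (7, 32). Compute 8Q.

Repeated addition: build up to 8Q.
2Q: tangent at (7, 32): λ = (3·7² + 27)/(2·32) ≡ 26/27. 27⁻¹ ≡ 11 (mod 37) since 27·11 = 297 ≡ 1, so λ ≡ 26·11 ≡ 27.
  x = λ² - 7 - 7 = 729 - 14 ≡ 12; y = λ·(7 - 12) - 32 ≡ 18. → (12, 18)
3Q: (12, 18) + (7, 32). λ = (32 - 18)/(7 - 12) ≡ 14/32 mod 37. 32⁻¹ ≡ 22 (mod 37), so λ ≡ 12.
  x = λ² - 12 - 7 = 144 - 19 ≡ 14; y = λ·(12 - 14) - 18 ≡ 32. → (14, 32)
4Q: (14, 32) + (7, 32). λ = (32 - 32)/(7 - 14) ≡ 0/30 mod 37. 30⁻¹ ≡ 21 (mod 37) since 30·21 = 630 ≡ 1, so λ ≡ 0.
  x = λ² - 14 - 7 = 0 - 21 ≡ 16; y = λ·(14 - 16) - 32 ≡ 5. → (16, 5)
5Q: (16, 5) + (7, 32). λ = (32 - 5)/(7 - 16) ≡ 27/28 mod 37. 28⁻¹ ≡ 4 (mod 37) since 28·4 = 112 ≡ 1, so λ ≡ 34.
  x = λ² - 16 - 7 = 1156 - 23 ≡ 23; y = λ·(16 - 23) - 5 ≡ 16. → (23, 16)
6Q: (23, 16) + (7, 32). λ = (32 - 16)/(7 - 23) ≡ 16/21 mod 37. 21⁻¹ ≡ 30 (mod 37), so λ ≡ 36.
  x = λ² - 23 - 7 = 1296 - 30 ≡ 8; y = λ·(23 - 8) - 16 ≡ 6. → (8, 6)
7Q: (8, 6) + (7, 32). λ = (32 - 6)/(7 - 8) ≡ 26/36 mod 37. 36⁻¹ ≡ 36 (mod 37), so λ ≡ 11.
  x = λ² - 8 - 7 = 121 - 15 ≡ 32; y = λ·(8 - 32) - 6 ≡ 26. → (32, 26)
8Q: (32, 26) + (7, 32). λ = (32 - 26)/(7 - 32) ≡ 6/12 mod 37. 12⁻¹ ≡ 34 (mod 37), so λ ≡ 19.
  x = λ² - 32 - 7 = 361 - 39 ≡ 26; y = λ·(32 - 26) - 26 ≡ 14. → (26, 14)

(26, 14)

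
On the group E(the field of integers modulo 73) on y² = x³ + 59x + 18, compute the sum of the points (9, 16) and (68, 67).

(67, 18)

(9, 16) + (68, 67). λ = (67 - 16)/(68 - 9) ≡ 51/59 mod 73. 59⁻¹ ≡ 26 (mod 73), so λ ≡ 12.
  x = λ² - 9 - 68 = 144 - 77 ≡ 67; y = λ·(9 - 67) - 16 ≡ 18. → (67, 18)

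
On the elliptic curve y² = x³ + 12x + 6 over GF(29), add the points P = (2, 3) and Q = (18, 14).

(2, 3) + (18, 14). λ = (14 - 3)/(18 - 2) ≡ 11/16 mod 29. 16⁻¹ ≡ 20 (mod 29) since 16·20 = 320 ≡ 1, so λ ≡ 17.
  x = λ² - 2 - 18 = 289 - 20 ≡ 8; y = λ·(2 - 8) - 3 ≡ 11. → (8, 11)

(8, 11)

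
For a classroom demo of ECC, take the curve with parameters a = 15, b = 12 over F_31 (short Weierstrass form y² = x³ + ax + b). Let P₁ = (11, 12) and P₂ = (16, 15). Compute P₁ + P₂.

(18, 21)

(11, 12) + (16, 15). λ = (15 - 12)/(16 - 11) ≡ 3/5 mod 31. 5⁻¹ ≡ 25 (mod 31), so λ ≡ 13.
  x = λ² - 11 - 16 = 169 - 27 ≡ 18; y = λ·(11 - 18) - 12 ≡ 21. → (18, 21)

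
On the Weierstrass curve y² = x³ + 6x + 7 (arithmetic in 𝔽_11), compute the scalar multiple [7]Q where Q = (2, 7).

Repeated addition: build up to 7Q.
2Q: tangent at (2, 7): λ = (3·2² + 6)/(2·7) ≡ 7/3. 3⁻¹ ≡ 4 (mod 11), so λ ≡ 7·4 ≡ 6.
  x = λ² - 2 - 2 = 36 - 4 ≡ 10; y = λ·(2 - 10) - 7 ≡ 0. → (10, 0)
3Q: (10, 0) + (2, 7). λ = (7 - 0)/(2 - 10) ≡ 7/3 mod 11. 3⁻¹ ≡ 4 (mod 11) since 3·4 = 12 ≡ 1, so λ ≡ 6.
  x = λ² - 10 - 2 = 36 - 12 ≡ 2; y = λ·(10 - 2) - 0 ≡ 4. → (2, 4)
4Q: (2, 4) + (2, 7): same x and y₁ ≡ -y₂, so the sum is O.
5Q: O + (2, 7) = (2, 7) (identity).
6Q: tangent at (2, 7): λ = (3·2² + 6)/(2·7) ≡ 7/3. 3⁻¹ ≡ 4 (mod 11), so λ ≡ 7·4 ≡ 6.
  x = λ² - 2 - 2 = 36 - 4 ≡ 10; y = λ·(2 - 10) - 7 ≡ 0. → (10, 0)
7Q: (10, 0) + (2, 7). λ = (7 - 0)/(2 - 10) ≡ 7/3 mod 11. 3⁻¹ ≡ 4 (mod 11) since 3·4 = 12 ≡ 1, so λ ≡ 6.
  x = λ² - 10 - 2 = 36 - 12 ≡ 2; y = λ·(10 - 2) - 0 ≡ 4. → (2, 4)

(2, 4)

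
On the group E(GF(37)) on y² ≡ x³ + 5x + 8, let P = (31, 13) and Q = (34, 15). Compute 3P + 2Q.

First 3P:
Repeated addition: build up to 3P.
2P: tangent at (31, 13): λ = (3·31² + 5)/(2·13) ≡ 2/26. 26⁻¹ ≡ 10 (mod 37) since 26·10 = 260 ≡ 1, so λ ≡ 2·10 ≡ 20.
  x = λ² - 31 - 31 = 400 - 62 ≡ 5; y = λ·(31 - 5) - 13 ≡ 26. → (5, 26)
3P: (5, 26) + (31, 13). λ = (13 - 26)/(31 - 5) ≡ 24/26 mod 37. 26⁻¹ ≡ 10 (mod 37) since 26·10 = 260 ≡ 1, so λ ≡ 18.
  x = λ² - 5 - 31 = 324 - 36 ≡ 29; y = λ·(5 - 29) - 26 ≡ 23. → (29, 23)
3P = (29, 23).
Next 2Q:
Repeated addition: build up to 2Q.
2Q: tangent at (34, 15): λ = (3·34² + 5)/(2·15) ≡ 32/30. 30⁻¹ ≡ 21 (mod 37) since 30·21 = 630 ≡ 1, so λ ≡ 32·21 ≡ 6.
  x = λ² - 34 - 34 = 36 - 68 ≡ 5; y = λ·(34 - 5) - 15 ≡ 11. → (5, 11)
2Q = (5, 11).
Finally 3P + 2Q:
(29, 23) + (5, 11). λ = (11 - 23)/(5 - 29) ≡ 25/13 mod 37. 13⁻¹ ≡ 20 (mod 37), so λ ≡ 19.
  x = λ² - 29 - 5 = 361 - 34 ≡ 31; y = λ·(29 - 31) - 23 ≡ 13. → (31, 13)

(31, 13)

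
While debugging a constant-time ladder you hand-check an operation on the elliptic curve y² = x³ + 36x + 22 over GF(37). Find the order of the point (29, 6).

7

2P: tangent at (29, 6): λ = (3·29² + 36)/(2·6) ≡ 6/12. 12⁻¹ ≡ 34 (mod 37) since 12·34 = 408 ≡ 1, so λ ≡ 6·34 ≡ 19.
  x = λ² - 29 - 29 = 361 - 58 ≡ 7; y = λ·(29 - 7) - 6 ≡ 5. → (7, 5)
3P: (7, 5) + (29, 6). λ = (6 - 5)/(29 - 7) ≡ 1/22 mod 37. 22⁻¹ ≡ 32 (mod 37) since 22·32 = 704 ≡ 1, so λ ≡ 32.
  x = λ² - 7 - 29 = 1024 - 36 ≡ 26; y = λ·(7 - 26) - 5 ≡ 16. → (26, 16)
4P: (26, 16) + (29, 6). λ = (6 - 16)/(29 - 26) ≡ 27/3 mod 37. 3⁻¹ ≡ 25 (mod 37), so λ ≡ 9.
  x = λ² - 26 - 29 = 81 - 55 ≡ 26; y = λ·(26 - 26) - 16 ≡ 21. → (26, 21)
5P: (26, 21) + (29, 6). λ = (6 - 21)/(29 - 26) ≡ 22/3 mod 37. 3⁻¹ ≡ 25 (mod 37), so λ ≡ 32.
  x = λ² - 26 - 29 = 1024 - 55 ≡ 7; y = λ·(26 - 7) - 21 ≡ 32. → (7, 32)
6P: (7, 32) + (29, 6). λ = (6 - 32)/(29 - 7) ≡ 11/22 mod 37. 22⁻¹ ≡ 32 (mod 37) since 22·32 = 704 ≡ 1, so λ ≡ 19.
  x = λ² - 7 - 29 = 361 - 36 ≡ 29; y = λ·(7 - 29) - 32 ≡ 31. → (29, 31)
7P: (29, 31) + (29, 6): same x and y₁ ≡ -y₂, so the sum is 𝒪.
7P = 𝒪, so the order is 7.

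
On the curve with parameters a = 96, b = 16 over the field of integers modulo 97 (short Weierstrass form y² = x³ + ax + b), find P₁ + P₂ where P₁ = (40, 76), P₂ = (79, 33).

(40, 76) + (79, 33). λ = (33 - 76)/(79 - 40) ≡ 54/39 mod 97. 39⁻¹ ≡ 5 (mod 97) since 39·5 = 195 ≡ 1, so λ ≡ 76.
  x = λ² - 40 - 79 = 5776 - 119 ≡ 31; y = λ·(40 - 31) - 76 ≡ 26. → (31, 26)

(31, 26)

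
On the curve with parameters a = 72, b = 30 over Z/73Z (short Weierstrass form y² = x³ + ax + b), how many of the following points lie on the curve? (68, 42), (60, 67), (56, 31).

1

(68, 42): 42² ≡ 12, rhs ≡ 56 → off.
(60, 67): 67² ≡ 36, rhs ≡ 36 → on.
(56, 31): 31² ≡ 12, rhs ≡ 25 → off.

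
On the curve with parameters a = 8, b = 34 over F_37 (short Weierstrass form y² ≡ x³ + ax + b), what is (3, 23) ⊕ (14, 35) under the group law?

(27, 8)

(3, 23) + (14, 35). λ = (35 - 23)/(14 - 3) ≡ 12/11 mod 37. 11⁻¹ ≡ 27 (mod 37) since 11·27 = 297 ≡ 1, so λ ≡ 28.
  x = λ² - 3 - 14 = 784 - 17 ≡ 27; y = λ·(3 - 27) - 23 ≡ 8. → (27, 8)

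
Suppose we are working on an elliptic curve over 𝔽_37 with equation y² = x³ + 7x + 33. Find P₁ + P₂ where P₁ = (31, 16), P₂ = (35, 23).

(31, 16) + (35, 23). λ = (23 - 16)/(35 - 31) ≡ 7/4 mod 37. 4⁻¹ ≡ 28 (mod 37) since 4·28 = 112 ≡ 1, so λ ≡ 11.
  x = λ² - 31 - 35 = 121 - 66 ≡ 18; y = λ·(31 - 18) - 16 ≡ 16. → (18, 16)

(18, 16)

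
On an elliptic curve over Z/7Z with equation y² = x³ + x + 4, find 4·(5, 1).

Write G = (5, 1).
Repeated addition: build up to 4G.
2G: tangent at (5, 1): λ = (3·5² + 1)/(2·1) ≡ 6/2. 2⁻¹ ≡ 4 (mod 7), so λ ≡ 6·4 ≡ 3.
  x = λ² - 5 - 5 = 9 - 10 ≡ 6; y = λ·(5 - 6) - 1 ≡ 3. → (6, 3)
3G: (6, 3) + (5, 1). λ = (1 - 3)/(5 - 6) ≡ 5/6 mod 7. 6⁻¹ ≡ 6 (mod 7), so λ ≡ 2.
  x = λ² - 6 - 5 = 4 - 11 ≡ 0; y = λ·(6 - 0) - 3 ≡ 2. → (0, 2)
4G: (0, 2) + (5, 1). λ = (1 - 2)/(5 - 0) ≡ 6/5 mod 7. 5⁻¹ ≡ 3 (mod 7) since 5·3 = 15 ≡ 1, so λ ≡ 4.
  x = λ² - 0 - 5 = 16 - 5 ≡ 4; y = λ·(0 - 4) - 2 ≡ 3. → (4, 3)

(4, 3)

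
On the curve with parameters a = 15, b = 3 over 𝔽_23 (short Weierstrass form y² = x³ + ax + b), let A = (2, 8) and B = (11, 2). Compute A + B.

(2, 8) + (11, 2). λ = (2 - 8)/(11 - 2) ≡ 17/9 mod 23. 9⁻¹ ≡ 18 (mod 23), so λ ≡ 7.
  x = λ² - 2 - 11 = 49 - 13 ≡ 13; y = λ·(2 - 13) - 8 ≡ 7. → (13, 7)

(13, 7)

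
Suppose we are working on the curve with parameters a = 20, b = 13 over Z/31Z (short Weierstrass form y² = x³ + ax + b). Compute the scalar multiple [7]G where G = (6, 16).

Repeated addition: build up to 7G.
2G: tangent at (6, 16): λ = (3·6² + 20)/(2·16) ≡ 4/1. 1⁻¹ ≡ 1 (mod 31) since 1·1 = 1 ≡ 1, so λ ≡ 4·1 ≡ 4.
  x = λ² - 6 - 6 = 16 - 12 ≡ 4; y = λ·(6 - 4) - 16 ≡ 23. → (4, 23)
3G: (4, 23) + (6, 16). λ = (16 - 23)/(6 - 4) ≡ 24/2 mod 31. 2⁻¹ ≡ 16 (mod 31), so λ ≡ 12.
  x = λ² - 4 - 6 = 144 - 10 ≡ 10; y = λ·(4 - 10) - 23 ≡ 29. → (10, 29)
4G: (10, 29) + (6, 16). λ = (16 - 29)/(6 - 10) ≡ 18/27 mod 31. 27⁻¹ ≡ 23 (mod 31), so λ ≡ 11.
  x = λ² - 10 - 6 = 121 - 16 ≡ 12; y = λ·(10 - 12) - 29 ≡ 11. → (12, 11)
5G: (12, 11) + (6, 16). λ = (16 - 11)/(6 - 12) ≡ 5/25 mod 31. 25⁻¹ ≡ 5 (mod 31), so λ ≡ 25.
  x = λ² - 12 - 6 = 625 - 18 ≡ 18; y = λ·(12 - 18) - 11 ≡ 25. → (18, 25)
6G: (18, 25) + (6, 16). λ = (16 - 25)/(6 - 18) ≡ 22/19 mod 31. 19⁻¹ ≡ 18 (mod 31) since 19·18 = 342 ≡ 1, so λ ≡ 24.
  x = λ² - 18 - 6 = 576 - 24 ≡ 25; y = λ·(18 - 25) - 25 ≡ 24. → (25, 24)
7G: (25, 24) + (6, 16). λ = (16 - 24)/(6 - 25) ≡ 23/12 mod 31. 12⁻¹ ≡ 13 (mod 31), so λ ≡ 20.
  x = λ² - 25 - 6 = 400 - 31 ≡ 28; y = λ·(25 - 28) - 24 ≡ 9. → (28, 9)

(28, 9)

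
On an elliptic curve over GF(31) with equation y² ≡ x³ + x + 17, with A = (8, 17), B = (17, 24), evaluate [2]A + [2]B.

(24, 15)

First 2A:
Repeated addition: build up to 2A.
2A: tangent at (8, 17): λ = (3·8² + 1)/(2·17) ≡ 7/3. 3⁻¹ ≡ 21 (mod 31), so λ ≡ 7·21 ≡ 23.
  x = λ² - 8 - 8 = 529 - 16 ≡ 17; y = λ·(8 - 17) - 17 ≡ 24. → (17, 24)
2A = (17, 24).
Next 2B:
Repeated addition: build up to 2B.
2B: tangent at (17, 24): λ = (3·17² + 1)/(2·24) ≡ 0/17. 17⁻¹ ≡ 11 (mod 31) since 17·11 = 187 ≡ 1, so λ ≡ 0·11 ≡ 0.
  x = λ² - 17 - 17 = 0 - 34 ≡ 28; y = λ·(17 - 28) - 24 ≡ 7. → (28, 7)
2B = (28, 7).
Finally 2A + 2B:
(17, 24) + (28, 7). λ = (7 - 24)/(28 - 17) ≡ 14/11 mod 31. 11⁻¹ ≡ 17 (mod 31), so λ ≡ 21.
  x = λ² - 17 - 28 = 441 - 45 ≡ 24; y = λ·(17 - 24) - 24 ≡ 15. → (24, 15)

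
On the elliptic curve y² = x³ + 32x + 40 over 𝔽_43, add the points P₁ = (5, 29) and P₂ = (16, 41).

(4, 19)

(5, 29) + (16, 41). λ = (41 - 29)/(16 - 5) ≡ 12/11 mod 43. 11⁻¹ ≡ 4 (mod 43), so λ ≡ 5.
  x = λ² - 5 - 16 = 25 - 21 ≡ 4; y = λ·(5 - 4) - 29 ≡ 19. → (4, 19)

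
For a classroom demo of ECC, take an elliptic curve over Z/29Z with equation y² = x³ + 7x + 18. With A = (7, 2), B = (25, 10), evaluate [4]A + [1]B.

(21, 28)

First 4A:
Repeated addition: build up to 4A.
2A: tangent at (7, 2): λ = (3·7² + 7)/(2·2) ≡ 9/4. 4⁻¹ ≡ 22 (mod 29) since 4·22 = 88 ≡ 1, so λ ≡ 9·22 ≡ 24.
  x = λ² - 7 - 7 = 576 - 14 ≡ 11; y = λ·(7 - 11) - 2 ≡ 18. → (11, 18)
3A: (11, 18) + (7, 2). λ = (2 - 18)/(7 - 11) ≡ 13/25 mod 29. 25⁻¹ ≡ 7 (mod 29), so λ ≡ 4.
  x = λ² - 11 - 7 = 16 - 18 ≡ 27; y = λ·(11 - 27) - 18 ≡ 5. → (27, 5)
4A: (27, 5) + (7, 2). λ = (2 - 5)/(7 - 27) ≡ 26/9 mod 29. 9⁻¹ ≡ 13 (mod 29), so λ ≡ 19.
  x = λ² - 27 - 7 = 361 - 34 ≡ 8; y = λ·(27 - 8) - 5 ≡ 8. → (8, 8)
4A = (8, 8).
Finally 4A + B:
(8, 8) + (25, 10). λ = (10 - 8)/(25 - 8) ≡ 2/17 mod 29. 17⁻¹ ≡ 12 (mod 29), so λ ≡ 24.
  x = λ² - 8 - 25 = 576 - 33 ≡ 21; y = λ·(8 - 21) - 8 ≡ 28. → (21, 28)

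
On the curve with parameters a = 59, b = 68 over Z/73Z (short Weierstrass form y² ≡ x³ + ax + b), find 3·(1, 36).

(30, 52)

Write G = (1, 36).
Repeated addition: build up to 3G.
2G: tangent at (1, 36): λ = (3·1² + 59)/(2·36) ≡ 62/72. 72⁻¹ ≡ 72 (mod 73), so λ ≡ 62·72 ≡ 11.
  x = λ² - 1 - 1 = 121 - 2 ≡ 46; y = λ·(1 - 46) - 36 ≡ 53. → (46, 53)
3G: (46, 53) + (1, 36). λ = (36 - 53)/(1 - 46) ≡ 56/28 mod 73. 28⁻¹ ≡ 60 (mod 73) since 28·60 = 1680 ≡ 1, so λ ≡ 2.
  x = λ² - 46 - 1 = 4 - 47 ≡ 30; y = λ·(46 - 30) - 53 ≡ 52. → (30, 52)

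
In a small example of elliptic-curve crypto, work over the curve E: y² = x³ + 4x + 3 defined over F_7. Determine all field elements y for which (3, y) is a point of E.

0

x³ + 4x + 3 = 42 ≡ 0 (mod 7).
Only y = 0 satisfies y² ≡ 0.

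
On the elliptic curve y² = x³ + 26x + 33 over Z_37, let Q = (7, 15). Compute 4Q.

Repeated addition: build up to 4Q.
2Q: tangent at (7, 15): λ = (3·7² + 26)/(2·15) ≡ 25/30. 30⁻¹ ≡ 21 (mod 37) since 30·21 = 630 ≡ 1, so λ ≡ 25·21 ≡ 7.
  x = λ² - 7 - 7 = 49 - 14 ≡ 35; y = λ·(7 - 35) - 15 ≡ 11. → (35, 11)
3Q: (35, 11) + (7, 15). λ = (15 - 11)/(7 - 35) ≡ 4/9 mod 37. 9⁻¹ ≡ 33 (mod 37) since 9·33 = 297 ≡ 1, so λ ≡ 21.
  x = λ² - 35 - 7 = 441 - 42 ≡ 29; y = λ·(35 - 29) - 11 ≡ 4. → (29, 4)
4Q: (29, 4) + (7, 15). λ = (15 - 4)/(7 - 29) ≡ 11/15 mod 37. 15⁻¹ ≡ 5 (mod 37) since 15·5 = 75 ≡ 1, so λ ≡ 18.
  x = λ² - 29 - 7 = 324 - 36 ≡ 29; y = λ·(29 - 29) - 4 ≡ 33. → (29, 33)

(29, 33)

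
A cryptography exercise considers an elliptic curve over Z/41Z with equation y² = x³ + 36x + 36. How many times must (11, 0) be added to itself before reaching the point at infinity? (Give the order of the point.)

2P: (11, 0) + (11, 0): same x and y₁ ≡ -y₂, so the sum is the point at infinity.
2P = the point at infinity, so the order is 2.

2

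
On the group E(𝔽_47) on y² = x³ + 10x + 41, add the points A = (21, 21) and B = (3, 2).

(21, 21) + (3, 2). λ = (2 - 21)/(3 - 21) ≡ 28/29 mod 47. 29⁻¹ ≡ 13 (mod 47), so λ ≡ 35.
  x = λ² - 21 - 3 = 1225 - 24 ≡ 26; y = λ·(21 - 26) - 21 ≡ 39. → (26, 39)

(26, 39)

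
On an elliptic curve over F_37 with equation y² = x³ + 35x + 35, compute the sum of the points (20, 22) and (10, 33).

(20, 22) + (10, 33). λ = (33 - 22)/(10 - 20) ≡ 11/27 mod 37. 27⁻¹ ≡ 11 (mod 37), so λ ≡ 10.
  x = λ² - 20 - 10 = 100 - 30 ≡ 33; y = λ·(20 - 33) - 22 ≡ 33. → (33, 33)

(33, 33)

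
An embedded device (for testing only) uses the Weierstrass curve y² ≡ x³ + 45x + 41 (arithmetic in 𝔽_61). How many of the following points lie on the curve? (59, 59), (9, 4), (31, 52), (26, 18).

(59, 59): 59² ≡ 4, rhs ≡ 4 → on.
(9, 4): 4² ≡ 16, rhs ≡ 16 → on.
(31, 52): 52² ≡ 20, rhs ≡ 56 → off.
(26, 18): 18² ≡ 19, rhs ≡ 60 → off.

2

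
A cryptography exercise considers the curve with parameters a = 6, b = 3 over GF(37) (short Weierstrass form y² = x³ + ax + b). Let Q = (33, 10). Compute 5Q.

(36, 12)

Repeated addition: build up to 5Q.
2Q: tangent at (33, 10): λ = (3·33² + 6)/(2·10) ≡ 17/20. 20⁻¹ ≡ 13 (mod 37), so λ ≡ 17·13 ≡ 36.
  x = λ² - 33 - 33 = 1296 - 66 ≡ 9; y = λ·(33 - 9) - 10 ≡ 3. → (9, 3)
3Q: (9, 3) + (33, 10). λ = (10 - 3)/(33 - 9) ≡ 7/24 mod 37. 24⁻¹ ≡ 17 (mod 37) since 24·17 = 408 ≡ 1, so λ ≡ 8.
  x = λ² - 9 - 33 = 64 - 42 ≡ 22; y = λ·(9 - 22) - 3 ≡ 4. → (22, 4)
4Q: (22, 4) + (33, 10). λ = (10 - 4)/(33 - 22) ≡ 6/11 mod 37. 11⁻¹ ≡ 27 (mod 37), so λ ≡ 14.
  x = λ² - 22 - 33 = 196 - 55 ≡ 30; y = λ·(22 - 30) - 4 ≡ 32. → (30, 32)
5Q: (30, 32) + (33, 10). λ = (10 - 32)/(33 - 30) ≡ 15/3 mod 37. 3⁻¹ ≡ 25 (mod 37), so λ ≡ 5.
  x = λ² - 30 - 33 = 25 - 63 ≡ 36; y = λ·(30 - 36) - 32 ≡ 12. → (36, 12)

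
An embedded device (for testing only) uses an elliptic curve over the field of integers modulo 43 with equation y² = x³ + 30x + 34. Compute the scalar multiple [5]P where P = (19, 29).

Repeated addition: build up to 5P.
2P: tangent at (19, 29): λ = (3·19² + 30)/(2·29) ≡ 38/15. 15⁻¹ ≡ 23 (mod 43) since 15·23 = 345 ≡ 1, so λ ≡ 38·23 ≡ 14.
  x = λ² - 19 - 19 = 196 - 38 ≡ 29; y = λ·(19 - 29) - 29 ≡ 3. → (29, 3)
3P: (29, 3) + (19, 29). λ = (29 - 3)/(19 - 29) ≡ 26/33 mod 43. 33⁻¹ ≡ 30 (mod 43) since 33·30 = 990 ≡ 1, so λ ≡ 6.
  x = λ² - 29 - 19 = 36 - 48 ≡ 31; y = λ·(29 - 31) - 3 ≡ 28. → (31, 28)
4P: (31, 28) + (19, 29). λ = (29 - 28)/(19 - 31) ≡ 1/31 mod 43. 31⁻¹ ≡ 25 (mod 43), so λ ≡ 25.
  x = λ² - 31 - 19 = 625 - 50 ≡ 16; y = λ·(31 - 16) - 28 ≡ 3. → (16, 3)
5P: (16, 3) + (19, 29). λ = (29 - 3)/(19 - 16) ≡ 26/3 mod 43. 3⁻¹ ≡ 29 (mod 43), so λ ≡ 23.
  x = λ² - 16 - 19 = 529 - 35 ≡ 21; y = λ·(16 - 21) - 3 ≡ 11. → (21, 11)

(21, 11)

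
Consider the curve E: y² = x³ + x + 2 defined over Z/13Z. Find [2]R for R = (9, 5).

(9, 8)

tangent at (9, 5): λ = (3·9² + 1)/(2·5) ≡ 10/10. 10⁻¹ ≡ 4 (mod 13), so λ ≡ 10·4 ≡ 1.
  x = λ² - 9 - 9 = 1 - 18 ≡ 9; y = λ·(9 - 9) - 5 ≡ 8. → (9, 8)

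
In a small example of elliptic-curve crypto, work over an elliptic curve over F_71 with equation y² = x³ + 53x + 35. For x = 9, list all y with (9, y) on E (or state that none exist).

x³ + 53x + 35 = 1241 ≡ 34 (mod 71).
34 is a non-residue mod 71; no y exists.

none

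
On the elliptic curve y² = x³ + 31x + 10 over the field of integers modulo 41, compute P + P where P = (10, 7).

(20, 26)

tangent at (10, 7): λ = (3·10² + 31)/(2·7) ≡ 3/14. 14⁻¹ ≡ 3 (mod 41) since 14·3 = 42 ≡ 1, so λ ≡ 3·3 ≡ 9.
  x = λ² - 10 - 10 = 81 - 20 ≡ 20; y = λ·(10 - 20) - 7 ≡ 26. → (20, 26)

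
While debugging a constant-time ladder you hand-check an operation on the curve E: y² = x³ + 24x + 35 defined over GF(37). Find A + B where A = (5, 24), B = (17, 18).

(6, 32)

(5, 24) + (17, 18). λ = (18 - 24)/(17 - 5) ≡ 31/12 mod 37. 12⁻¹ ≡ 34 (mod 37), so λ ≡ 18.
  x = λ² - 5 - 17 = 324 - 22 ≡ 6; y = λ·(5 - 6) - 24 ≡ 32. → (6, 32)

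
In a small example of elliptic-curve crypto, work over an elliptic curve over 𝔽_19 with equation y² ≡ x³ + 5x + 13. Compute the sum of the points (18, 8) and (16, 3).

(18, 8) + (16, 3). λ = (3 - 8)/(16 - 18) ≡ 14/17 mod 19. 17⁻¹ ≡ 9 (mod 19), so λ ≡ 12.
  x = λ² - 18 - 16 = 144 - 34 ≡ 15; y = λ·(18 - 15) - 8 ≡ 9. → (15, 9)

(15, 9)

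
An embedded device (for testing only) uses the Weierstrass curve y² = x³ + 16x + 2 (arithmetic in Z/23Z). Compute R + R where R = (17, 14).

(18, 21)

tangent at (17, 14): λ = (3·17² + 16)/(2·14) ≡ 9/5. 5⁻¹ ≡ 14 (mod 23) since 5·14 = 70 ≡ 1, so λ ≡ 9·14 ≡ 11.
  x = λ² - 17 - 17 = 121 - 34 ≡ 18; y = λ·(17 - 18) - 14 ≡ 21. → (18, 21)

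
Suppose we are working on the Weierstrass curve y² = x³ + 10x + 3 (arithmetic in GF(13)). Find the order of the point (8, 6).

4

2P: tangent at (8, 6): λ = (3·8² + 10)/(2·6) ≡ 7/12. 12⁻¹ ≡ 12 (mod 13) since 12·12 = 144 ≡ 1, so λ ≡ 7·12 ≡ 6.
  x = λ² - 8 - 8 = 36 - 16 ≡ 7; y = λ·(8 - 7) - 6 ≡ 0. → (7, 0)
3P: (7, 0) + (8, 6). λ = (6 - 0)/(8 - 7) ≡ 6/1 mod 13. 1⁻¹ ≡ 1 (mod 13) since 1·1 = 1 ≡ 1, so λ ≡ 6.
  x = λ² - 7 - 8 = 36 - 15 ≡ 8; y = λ·(7 - 8) - 0 ≡ 7. → (8, 7)
4P: (8, 7) + (8, 6): same x and y₁ ≡ -y₂, so the sum is ∞.
4P = ∞, so the order is 4.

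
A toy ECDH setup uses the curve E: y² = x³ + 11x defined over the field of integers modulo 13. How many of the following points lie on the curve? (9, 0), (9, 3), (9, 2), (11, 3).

2

(9, 0): 0² ≡ 0, rhs ≡ 9 → off.
(9, 3): 3² ≡ 9, rhs ≡ 9 → on.
(9, 2): 2² ≡ 4, rhs ≡ 9 → off.
(11, 3): 3² ≡ 9, rhs ≡ 9 → on.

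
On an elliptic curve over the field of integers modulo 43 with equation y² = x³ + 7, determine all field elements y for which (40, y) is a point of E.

18, 25

x³ + 0x + 7 = 64007 ≡ 23 (mod 43).
Square roots of 23 mod 43: 18 and 25 (since 18² = 324 ≡ 23).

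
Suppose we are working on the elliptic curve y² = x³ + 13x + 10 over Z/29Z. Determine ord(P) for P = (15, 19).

9

2P: tangent at (15, 19): λ = (3·15² + 13)/(2·19) ≡ 21/9. 9⁻¹ ≡ 13 (mod 29) since 9·13 = 117 ≡ 1, so λ ≡ 21·13 ≡ 12.
  x = λ² - 15 - 15 = 144 - 30 ≡ 27; y = λ·(15 - 27) - 19 ≡ 11. → (27, 11)
3P: (27, 11) + (15, 19). λ = (19 - 11)/(15 - 27) ≡ 8/17 mod 29. 17⁻¹ ≡ 12 (mod 29) since 17·12 = 204 ≡ 1, so λ ≡ 9.
  x = λ² - 27 - 15 = 81 - 42 ≡ 10; y = λ·(27 - 10) - 11 ≡ 26. → (10, 26)
4P: (10, 26) + (15, 19). λ = (19 - 26)/(15 - 10) ≡ 22/5 mod 29. 5⁻¹ ≡ 6 (mod 29), so λ ≡ 16.
  x = λ² - 10 - 15 = 256 - 25 ≡ 28; y = λ·(10 - 28) - 26 ≡ 5. → (28, 5)
5P: (28, 5) + (15, 19). λ = (19 - 5)/(15 - 28) ≡ 14/16 mod 29. 16⁻¹ ≡ 20 (mod 29), so λ ≡ 19.
  x = λ² - 28 - 15 = 361 - 43 ≡ 28; y = λ·(28 - 28) - 5 ≡ 24. → (28, 24)
6P: (28, 24) + (15, 19). λ = (19 - 24)/(15 - 28) ≡ 24/16 mod 29. 16⁻¹ ≡ 20 (mod 29), so λ ≡ 16.
  x = λ² - 28 - 15 = 256 - 43 ≡ 10; y = λ·(28 - 10) - 24 ≡ 3. → (10, 3)
7P: (10, 3) + (15, 19). λ = (19 - 3)/(15 - 10) ≡ 16/5 mod 29. 5⁻¹ ≡ 6 (mod 29) since 5·6 = 30 ≡ 1, so λ ≡ 9.
  x = λ² - 10 - 15 = 81 - 25 ≡ 27; y = λ·(10 - 27) - 3 ≡ 18. → (27, 18)
8P: (27, 18) + (15, 19). λ = (19 - 18)/(15 - 27) ≡ 1/17 mod 29. 17⁻¹ ≡ 12 (mod 29), so λ ≡ 12.
  x = λ² - 27 - 15 = 144 - 42 ≡ 15; y = λ·(27 - 15) - 18 ≡ 10. → (15, 10)
9P: (15, 10) + (15, 19): same x and y₁ ≡ -y₂, so the sum is O.
9P = O, so the order is 9.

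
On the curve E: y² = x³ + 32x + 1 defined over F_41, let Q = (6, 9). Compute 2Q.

(8, 21)

tangent at (6, 9): λ = (3·6² + 32)/(2·9) ≡ 17/18. 18⁻¹ ≡ 16 (mod 41), so λ ≡ 17·16 ≡ 26.
  x = λ² - 6 - 6 = 676 - 12 ≡ 8; y = λ·(6 - 8) - 9 ≡ 21. → (8, 21)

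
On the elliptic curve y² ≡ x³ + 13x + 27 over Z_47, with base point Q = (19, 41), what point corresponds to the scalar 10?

Double-and-add on 10 = (1010)₂. Start with Q = (19, 41) for the leading 1-bit.
double: tangent at (19, 41): λ = (3·19² + 13)/(2·41) ≡ 15/35. 35⁻¹ ≡ 43 (mod 47), so λ ≡ 15·43 ≡ 34.
  x = λ² - 19 - 19 = 1156 - 38 ≡ 37; y = λ·(19 - 37) - 41 ≡ 5. → (37, 5)
double: tangent at (37, 5): λ = (3·37² + 13)/(2·5) ≡ 31/10. 10⁻¹ ≡ 33 (mod 47), so λ ≡ 31·33 ≡ 36.
  x = λ² - 37 - 37 = 1296 - 74 ≡ 0; y = λ·(37 - 0) - 5 ≡ 11. → (0, 11)
add Q: (0, 11) + (19, 41). λ = (41 - 11)/(19 - 0) ≡ 30/19 mod 47. 19⁻¹ ≡ 5 (mod 47), so λ ≡ 9.
  x = λ² - 0 - 19 = 81 - 19 ≡ 15; y = λ·(0 - 15) - 11 ≡ 42. → (15, 42)
double: tangent at (15, 42): λ = (3·15² + 13)/(2·42) ≡ 30/37. 37⁻¹ ≡ 14 (mod 47), so λ ≡ 30·14 ≡ 44.
  x = λ² - 15 - 15 = 1936 - 30 ≡ 26; y = λ·(15 - 26) - 42 ≡ 38. → (26, 38)

(26, 38)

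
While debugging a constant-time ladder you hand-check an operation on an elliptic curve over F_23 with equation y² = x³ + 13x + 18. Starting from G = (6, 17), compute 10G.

Repeated addition: build up to 10G.
2G: tangent at (6, 17): λ = (3·6² + 13)/(2·17) ≡ 6/11. 11⁻¹ ≡ 21 (mod 23) since 11·21 = 231 ≡ 1, so λ ≡ 6·21 ≡ 11.
  x = λ² - 6 - 6 = 121 - 12 ≡ 17; y = λ·(6 - 17) - 17 ≡ 0. → (17, 0)
3G: (17, 0) + (6, 17). λ = (17 - 0)/(6 - 17) ≡ 17/12 mod 23. 12⁻¹ ≡ 2 (mod 23) since 12·2 = 24 ≡ 1, so λ ≡ 11.
  x = λ² - 17 - 6 = 121 - 23 ≡ 6; y = λ·(17 - 6) - 0 ≡ 6. → (6, 6)
4G: (6, 6) + (6, 17): same x and y₁ ≡ -y₂, so the sum is 𝒪.
5G: 𝒪 + (6, 17) = (6, 17) (identity).
6G: tangent at (6, 17): λ = (3·6² + 13)/(2·17) ≡ 6/11. 11⁻¹ ≡ 21 (mod 23), so λ ≡ 6·21 ≡ 11.
  x = λ² - 6 - 6 = 121 - 12 ≡ 17; y = λ·(6 - 17) - 17 ≡ 0. → (17, 0)
7G: (17, 0) + (6, 17). λ = (17 - 0)/(6 - 17) ≡ 17/12 mod 23. 12⁻¹ ≡ 2 (mod 23), so λ ≡ 11.
  x = λ² - 17 - 6 = 121 - 23 ≡ 6; y = λ·(17 - 6) - 0 ≡ 6. → (6, 6)
8G: (6, 6) + (6, 17): same x and y₁ ≡ -y₂, so the sum is 𝒪.
9G: 𝒪 + (6, 17) = (6, 17) (identity).
10G: tangent at (6, 17): λ = (3·6² + 13)/(2·17) ≡ 6/11. 11⁻¹ ≡ 21 (mod 23), so λ ≡ 6·21 ≡ 11.
  x = λ² - 6 - 6 = 121 - 12 ≡ 17; y = λ·(6 - 17) - 17 ≡ 0. → (17, 0)

(17, 0)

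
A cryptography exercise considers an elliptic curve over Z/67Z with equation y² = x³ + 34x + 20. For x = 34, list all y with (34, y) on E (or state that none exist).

none

x³ + 34x + 20 = 40480 ≡ 12 (mod 67).
12 is a non-residue mod 67; no y exists.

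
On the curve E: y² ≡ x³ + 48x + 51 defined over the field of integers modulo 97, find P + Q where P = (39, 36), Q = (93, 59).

(39, 36) + (93, 59). λ = (59 - 36)/(93 - 39) ≡ 23/54 mod 97. 54⁻¹ ≡ 9 (mod 97) since 54·9 = 486 ≡ 1, so λ ≡ 13.
  x = λ² - 39 - 93 = 169 - 132 ≡ 37; y = λ·(39 - 37) - 36 ≡ 87. → (37, 87)

(37, 87)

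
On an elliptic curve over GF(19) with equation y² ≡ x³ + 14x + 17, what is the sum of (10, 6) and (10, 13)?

O

The two points share x = 10 and their y-coordinates satisfy 6 + 13 ≡ 0 (mod 19), so they are inverses. Their sum is O.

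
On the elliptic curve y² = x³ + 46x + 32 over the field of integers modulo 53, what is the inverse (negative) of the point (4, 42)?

-(4, 42) = (4, -42 mod 53) = (4, 11).

(4, 11)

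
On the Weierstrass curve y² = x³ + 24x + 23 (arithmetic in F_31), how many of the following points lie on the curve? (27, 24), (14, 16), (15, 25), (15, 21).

(27, 24): 24² ≡ 18, rhs ≡ 18 → on.
(14, 16): 16² ≡ 8, rhs ≡ 3 → off.
(15, 25): 25² ≡ 5, rhs ≡ 7 → off.
(15, 21): 21² ≡ 7, rhs ≡ 7 → on.

2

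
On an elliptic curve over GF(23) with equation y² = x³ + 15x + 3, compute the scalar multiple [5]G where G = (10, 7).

Double-and-add on 5 = (101)₂. Start with G = (10, 7) for the leading 1-bit.
double: tangent at (10, 7): λ = (3·10² + 15)/(2·7) ≡ 16/14. 14⁻¹ ≡ 5 (mod 23), so λ ≡ 16·5 ≡ 11.
  x = λ² - 10 - 10 = 121 - 20 ≡ 9; y = λ·(10 - 9) - 7 ≡ 4. → (9, 4)
double: tangent at (9, 4): λ = (3·9² + 15)/(2·4) ≡ 5/8. 8⁻¹ ≡ 3 (mod 23), so λ ≡ 5·3 ≡ 15.
  x = λ² - 9 - 9 = 225 - 18 ≡ 0; y = λ·(9 - 0) - 4 ≡ 16. → (0, 16)
add G: (0, 16) + (10, 7). λ = (7 - 16)/(10 - 0) ≡ 14/10 mod 23. 10⁻¹ ≡ 7 (mod 23), so λ ≡ 6.
  x = λ² - 0 - 10 = 36 - 10 ≡ 3; y = λ·(0 - 3) - 16 ≡ 12. → (3, 12)

(3, 12)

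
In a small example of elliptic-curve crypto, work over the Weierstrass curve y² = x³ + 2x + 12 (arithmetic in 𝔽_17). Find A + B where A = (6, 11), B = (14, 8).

(16, 14)

(6, 11) + (14, 8). λ = (8 - 11)/(14 - 6) ≡ 14/8 mod 17. 8⁻¹ ≡ 15 (mod 17), so λ ≡ 6.
  x = λ² - 6 - 14 = 36 - 20 ≡ 16; y = λ·(6 - 16) - 11 ≡ 14. → (16, 14)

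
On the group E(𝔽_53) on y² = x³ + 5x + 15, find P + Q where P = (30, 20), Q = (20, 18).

(30, 20) + (20, 18). λ = (18 - 20)/(20 - 30) ≡ 51/43 mod 53. 43⁻¹ ≡ 37 (mod 53), so λ ≡ 32.
  x = λ² - 30 - 20 = 1024 - 50 ≡ 20; y = λ·(30 - 20) - 20 ≡ 35. → (20, 35)

(20, 35)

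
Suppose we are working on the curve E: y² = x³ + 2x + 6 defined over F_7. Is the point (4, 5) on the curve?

y² = 5² ≡ 4; x³ + 2x + 6 = 78 ≡ 1 (mod 7). 4 ≠ 1.

no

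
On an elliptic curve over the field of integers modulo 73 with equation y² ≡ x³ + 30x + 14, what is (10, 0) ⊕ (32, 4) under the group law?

(25, 57)

(10, 0) + (32, 4). λ = (4 - 0)/(32 - 10) ≡ 4/22 mod 73. 22⁻¹ ≡ 10 (mod 73) since 22·10 = 220 ≡ 1, so λ ≡ 40.
  x = λ² - 10 - 32 = 1600 - 42 ≡ 25; y = λ·(10 - 25) - 0 ≡ 57. → (25, 57)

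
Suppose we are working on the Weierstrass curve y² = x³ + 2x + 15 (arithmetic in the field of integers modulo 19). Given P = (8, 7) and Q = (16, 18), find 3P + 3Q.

First 3P:
Repeated addition: build up to 3P.
2P: tangent at (8, 7): λ = (3·8² + 2)/(2·7) ≡ 4/14. 14⁻¹ ≡ 15 (mod 19), so λ ≡ 4·15 ≡ 3.
  x = λ² - 8 - 8 = 9 - 16 ≡ 12; y = λ·(8 - 12) - 7 ≡ 0. → (12, 0)
3P: (12, 0) + (8, 7). λ = (7 - 0)/(8 - 12) ≡ 7/15 mod 19. 15⁻¹ ≡ 14 (mod 19), so λ ≡ 3.
  x = λ² - 12 - 8 = 9 - 20 ≡ 8; y = λ·(12 - 8) - 0 ≡ 12. → (8, 12)
3P = (8, 12).
Next 3Q:
Repeated addition: build up to 3Q.
2Q: tangent at (16, 18): λ = (3·16² + 2)/(2·18) ≡ 10/17. 17⁻¹ ≡ 9 (mod 19) since 17·9 = 153 ≡ 1, so λ ≡ 10·9 ≡ 14.
  x = λ² - 16 - 16 = 196 - 32 ≡ 12; y = λ·(16 - 12) - 18 ≡ 0. → (12, 0)
3Q: (12, 0) + (16, 18). λ = (18 - 0)/(16 - 12) ≡ 18/4 mod 19. 4⁻¹ ≡ 5 (mod 19) since 4·5 = 20 ≡ 1, so λ ≡ 14.
  x = λ² - 12 - 16 = 196 - 28 ≡ 16; y = λ·(12 - 16) - 0 ≡ 1. → (16, 1)
3Q = (16, 1).
Finally 3P + 3Q:
(8, 12) + (16, 1). λ = (1 - 12)/(16 - 8) ≡ 8/8 mod 19. 8⁻¹ ≡ 12 (mod 19) since 8·12 = 96 ≡ 1, so λ ≡ 1.
  x = λ² - 8 - 16 = 1 - 24 ≡ 15; y = λ·(8 - 15) - 12 ≡ 0. → (15, 0)

(15, 0)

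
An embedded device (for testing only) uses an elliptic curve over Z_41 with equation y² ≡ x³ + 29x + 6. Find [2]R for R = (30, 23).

tangent at (30, 23): λ = (3·30² + 29)/(2·23) ≡ 23/5. 5⁻¹ ≡ 33 (mod 41), so λ ≡ 23·33 ≡ 21.
  x = λ² - 30 - 30 = 441 - 60 ≡ 12; y = λ·(30 - 12) - 23 ≡ 27. → (12, 27)

(12, 27)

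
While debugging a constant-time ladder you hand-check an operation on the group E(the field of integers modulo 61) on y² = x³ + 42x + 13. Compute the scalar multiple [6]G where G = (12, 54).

Double-and-add on 6 = (110)₂. Start with G = (12, 54) for the leading 1-bit.
double: tangent at (12, 54): λ = (3·12² + 42)/(2·54) ≡ 47/47. 47⁻¹ ≡ 13 (mod 61), so λ ≡ 47·13 ≡ 1.
  x = λ² - 12 - 12 = 1 - 24 ≡ 38; y = λ·(12 - 38) - 54 ≡ 42. → (38, 42)
add G: (38, 42) + (12, 54). λ = (54 - 42)/(12 - 38) ≡ 12/35 mod 61. 35⁻¹ ≡ 7 (mod 61), so λ ≡ 23.
  x = λ² - 38 - 12 = 529 - 50 ≡ 52; y = λ·(38 - 52) - 42 ≡ 2. → (52, 2)
double: tangent at (52, 2): λ = (3·52² + 42)/(2·2) ≡ 41/4. 4⁻¹ ≡ 46 (mod 61) since 4·46 = 184 ≡ 1, so λ ≡ 41·46 ≡ 56.
  x = λ² - 52 - 52 = 3136 - 104 ≡ 43; y = λ·(52 - 43) - 2 ≡ 14. → (43, 14)

(43, 14)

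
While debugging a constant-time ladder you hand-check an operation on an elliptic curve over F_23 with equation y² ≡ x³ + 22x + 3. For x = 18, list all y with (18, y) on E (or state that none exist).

none

x³ + 22x + 3 = 6231 ≡ 21 (mod 23).
21 is a non-residue mod 23; no y exists.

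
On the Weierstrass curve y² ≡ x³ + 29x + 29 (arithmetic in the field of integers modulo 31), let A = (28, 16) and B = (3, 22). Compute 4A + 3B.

First 4A:
Repeated addition: build up to 4A.
2A: tangent at (28, 16): λ = (3·28² + 29)/(2·16) ≡ 25/1. 1⁻¹ ≡ 1 (mod 31) since 1·1 = 1 ≡ 1, so λ ≡ 25·1 ≡ 25.
  x = λ² - 28 - 28 = 625 - 56 ≡ 11; y = λ·(28 - 11) - 16 ≡ 6. → (11, 6)
3A: (11, 6) + (28, 16). λ = (16 - 6)/(28 - 11) ≡ 10/17 mod 31. 17⁻¹ ≡ 11 (mod 31), so λ ≡ 17.
  x = λ² - 11 - 28 = 289 - 39 ≡ 2; y = λ·(11 - 2) - 6 ≡ 23. → (2, 23)
4A: (2, 23) + (28, 16). λ = (16 - 23)/(28 - 2) ≡ 24/26 mod 31. 26⁻¹ ≡ 6 (mod 31) since 26·6 = 156 ≡ 1, so λ ≡ 20.
  x = λ² - 2 - 28 = 400 - 30 ≡ 29; y = λ·(2 - 29) - 23 ≡ 26. → (29, 26)
4A = (29, 26).
Next 3B:
Repeated addition: build up to 3B.
2B: tangent at (3, 22): λ = (3·3² + 29)/(2·22) ≡ 25/13. 13⁻¹ ≡ 12 (mod 31), so λ ≡ 25·12 ≡ 21.
  x = λ² - 3 - 3 = 441 - 6 ≡ 1; y = λ·(3 - 1) - 22 ≡ 20. → (1, 20)
3B: (1, 20) + (3, 22). λ = (22 - 20)/(3 - 1) ≡ 2/2 mod 31. 2⁻¹ ≡ 16 (mod 31), so λ ≡ 1.
  x = λ² - 1 - 3 = 1 - 4 ≡ 28; y = λ·(1 - 28) - 20 ≡ 15. → (28, 15)
3B = (28, 15).
Finally 4A + 3B:
(29, 26) + (28, 15). λ = (15 - 26)/(28 - 29) ≡ 20/30 mod 31. 30⁻¹ ≡ 30 (mod 31) since 30·30 = 900 ≡ 1, so λ ≡ 11.
  x = λ² - 29 - 28 = 121 - 57 ≡ 2; y = λ·(29 - 2) - 26 ≡ 23. → (2, 23)

(2, 23)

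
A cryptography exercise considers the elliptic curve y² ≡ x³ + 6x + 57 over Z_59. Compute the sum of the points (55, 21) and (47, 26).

(21, 2)

(55, 21) + (47, 26). λ = (26 - 21)/(47 - 55) ≡ 5/51 mod 59. 51⁻¹ ≡ 22 (mod 59) since 51·22 = 1122 ≡ 1, so λ ≡ 51.
  x = λ² - 55 - 47 = 2601 - 102 ≡ 21; y = λ·(55 - 21) - 21 ≡ 2. → (21, 2)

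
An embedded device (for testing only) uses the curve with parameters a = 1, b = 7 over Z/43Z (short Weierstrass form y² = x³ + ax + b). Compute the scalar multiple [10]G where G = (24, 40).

(29, 42)

Repeated addition: build up to 10G.
2G: tangent at (24, 40): λ = (3·24² + 1)/(2·40) ≡ 9/37. 37⁻¹ ≡ 7 (mod 43), so λ ≡ 9·7 ≡ 20.
  x = λ² - 24 - 24 = 400 - 48 ≡ 8; y = λ·(24 - 8) - 40 ≡ 22. → (8, 22)
3G: (8, 22) + (24, 40). λ = (40 - 22)/(24 - 8) ≡ 18/16 mod 43. 16⁻¹ ≡ 35 (mod 43), so λ ≡ 28.
  x = λ² - 8 - 24 = 784 - 32 ≡ 21; y = λ·(8 - 21) - 22 ≡ 1. → (21, 1)
4G: (21, 1) + (24, 40). λ = (40 - 1)/(24 - 21) ≡ 39/3 mod 43. 3⁻¹ ≡ 29 (mod 43), so λ ≡ 13.
  x = λ² - 21 - 24 = 169 - 45 ≡ 38; y = λ·(21 - 38) - 1 ≡ 36. → (38, 36)
5G: (38, 36) + (24, 40). λ = (40 - 36)/(24 - 38) ≡ 4/29 mod 43. 29⁻¹ ≡ 3 (mod 43) since 29·3 = 87 ≡ 1, so λ ≡ 12.
  x = λ² - 38 - 24 = 144 - 62 ≡ 39; y = λ·(38 - 39) - 36 ≡ 38. → (39, 38)
6G: (39, 38) + (24, 40). λ = (40 - 38)/(24 - 39) ≡ 2/28 mod 43. 28⁻¹ ≡ 20 (mod 43), so λ ≡ 40.
  x = λ² - 39 - 24 = 1600 - 63 ≡ 32; y = λ·(39 - 32) - 38 ≡ 27. → (32, 27)
7G: (32, 27) + (24, 40). λ = (40 - 27)/(24 - 32) ≡ 13/35 mod 43. 35⁻¹ ≡ 16 (mod 43) since 35·16 = 560 ≡ 1, so λ ≡ 36.
  x = λ² - 32 - 24 = 1296 - 56 ≡ 36; y = λ·(32 - 36) - 27 ≡ 1. → (36, 1)
8G: (36, 1) + (24, 40). λ = (40 - 1)/(24 - 36) ≡ 39/31 mod 43. 31⁻¹ ≡ 25 (mod 43), so λ ≡ 29.
  x = λ² - 36 - 24 = 841 - 60 ≡ 7; y = λ·(36 - 7) - 1 ≡ 23. → (7, 23)
9G: (7, 23) + (24, 40). λ = (40 - 23)/(24 - 7) ≡ 17/17 mod 43. 17⁻¹ ≡ 38 (mod 43) since 17·38 = 646 ≡ 1, so λ ≡ 1.
  x = λ² - 7 - 24 = 1 - 31 ≡ 13; y = λ·(7 - 13) - 23 ≡ 14. → (13, 14)
10G: (13, 14) + (24, 40). λ = (40 - 14)/(24 - 13) ≡ 26/11 mod 43. 11⁻¹ ≡ 4 (mod 43), so λ ≡ 18.
  x = λ² - 13 - 24 = 324 - 37 ≡ 29; y = λ·(13 - 29) - 14 ≡ 42. → (29, 42)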